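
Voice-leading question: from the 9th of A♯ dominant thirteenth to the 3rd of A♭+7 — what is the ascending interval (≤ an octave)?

diminished second

A♯ dominant thirteenth has B♯ as its 9th, and A♭+7 has C as its 3rd.
B♯ up to C is 0 semitones, a whole step narrower than a major second, so the interval is diminished.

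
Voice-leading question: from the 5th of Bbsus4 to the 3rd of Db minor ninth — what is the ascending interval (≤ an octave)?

diminished octave

The 5th of Bbsus4 is F; the 3rd of Db minor ninth is Fb.
8 letter names make it an octave; at 11 semitones (a half step narrower than perfect) the quality is diminished.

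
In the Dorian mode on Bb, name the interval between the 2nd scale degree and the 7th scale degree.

Spelling the Dorian mode on Bb: Bb C Db Eb F G Ab.
The 2nd scale degree is C and the 7th degree is Ab.
From C to Ab: 8 semitones over a sixth = minor.

minor 6th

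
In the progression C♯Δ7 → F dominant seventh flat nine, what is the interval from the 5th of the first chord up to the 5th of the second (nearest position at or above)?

diminished 4th

C♯Δ7 has G♯ as its 5th, and F dominant seventh flat nine has C as its 5th.
G♯ up to C is 4 semitones, a half step narrower than a perfect fourth, so the interval is diminished.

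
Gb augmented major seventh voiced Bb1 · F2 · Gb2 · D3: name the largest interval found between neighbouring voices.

Adjacent intervals: Bb1→F2 = perfect fifth; F2→Gb2 = minor second; Gb2→D3 = augmented fifth.
The largest is Gb2 to D3, an augmented fifth (8 semitones).

augmented fifth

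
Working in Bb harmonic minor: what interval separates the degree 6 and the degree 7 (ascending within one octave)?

Bb harmonic minor: Bb C Db Eb F Gb A.
That puts Gb below A.
Gb up to A is 3 semitones, a half step wider than a major second, so the interval is augmented.

A2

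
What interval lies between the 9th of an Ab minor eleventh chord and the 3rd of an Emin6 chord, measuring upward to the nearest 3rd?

major 6th

The 9th of Ab minor eleventh is Bb; the 3rd of Emin6 is G.
From Bb to G is 9 semitones, exactly the major sixth.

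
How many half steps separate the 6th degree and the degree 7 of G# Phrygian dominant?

The scale is G# A B# C# D# E F#.
E up to F# is a major second — 2 semitones.

2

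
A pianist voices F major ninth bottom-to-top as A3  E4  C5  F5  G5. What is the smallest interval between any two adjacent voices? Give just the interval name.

M2

Adjacent intervals: A3→E4 = perfect fifth; E4→C5 = minor sixth; C5→F5 = perfect fourth; F5→G5 = major second.
The smallest is F5 to G5, a major second (2 semitones).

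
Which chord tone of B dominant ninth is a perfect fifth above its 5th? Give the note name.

The chord tones of B9 (B dominant ninth) are B–D♯–F♯–A–C♯.
The 5th is F♯. A perfect fifth above F♯ is C♯.
C♯ is the chord's 9th.

C#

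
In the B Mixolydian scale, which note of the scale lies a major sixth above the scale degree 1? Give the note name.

The scale is B C♯ D♯ E F♯ G♯ A.
The scale degree 1 is B; a major sixth above that is G♯ — scale degree 6.

G#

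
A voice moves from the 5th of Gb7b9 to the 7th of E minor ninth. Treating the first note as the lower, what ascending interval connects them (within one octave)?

Gb7b9 has Db as its 5th, and E minor ninth has D as its 7th.
1 letter names make it a unison; at 1 semitone (a half step wider than perfect) the quality is augmented.

augmented 1st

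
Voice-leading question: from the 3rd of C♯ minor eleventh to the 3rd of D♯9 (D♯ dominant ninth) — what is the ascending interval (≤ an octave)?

augmented 2nd

The 3rd of C♯ minor eleventh is E; the 3rd of D♯9 (D♯ dominant ninth) is F𝄪.
From E to F𝄪: 3 semitones over a second = augmented.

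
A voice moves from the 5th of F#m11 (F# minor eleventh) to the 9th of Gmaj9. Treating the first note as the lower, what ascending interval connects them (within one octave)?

F#m11 (F# minor eleventh) has C# as its 5th, and Gmaj9 has A as its 9th.
6 letter names make it a sixth; at 8 semitones (a half step narrower than major) the quality is minor.

minor sixth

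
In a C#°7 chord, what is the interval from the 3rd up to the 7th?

diminished 5th

C#dim7 is spelled C#–E–G–Bb.
That puts E below Bb.
5 letter names make it a fifth; at 6 semitones (a half step narrower than perfect) the quality is diminished.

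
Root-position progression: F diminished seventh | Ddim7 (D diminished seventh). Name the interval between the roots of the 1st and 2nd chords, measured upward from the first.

major sixth

The roots are F and D.
From F to D is 9 semitones, exactly the major sixth.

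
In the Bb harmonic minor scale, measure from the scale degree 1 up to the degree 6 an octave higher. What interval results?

m13

Spelling the Bb harmonic minor scale: Bb C Db Eb F Gb A.
That puts Bb below Gb.
13 letter names make it a thirteenth; at 20 semitones (a half step narrower than major) the quality is minor.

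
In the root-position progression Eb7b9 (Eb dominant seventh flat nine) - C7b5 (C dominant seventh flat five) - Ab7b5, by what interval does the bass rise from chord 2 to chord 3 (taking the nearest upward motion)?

minor 6th

The roots are C and Ab.
6 letter names make it a sixth; at 8 semitones (a half step narrower than major) the quality is minor.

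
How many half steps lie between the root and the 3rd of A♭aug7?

4

The chord tones of A♭7#5 are A♭–C–E–G♭.
A♭ to C is a major third: 4 semitones.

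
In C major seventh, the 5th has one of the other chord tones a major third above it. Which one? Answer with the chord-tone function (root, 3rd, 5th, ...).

7th

The chord tones of Cmaj7 are C, E, G, B.
The 5th is G. A major third above G is B.
B is the chord's 7th.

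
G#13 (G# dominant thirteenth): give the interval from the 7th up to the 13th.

M7

G#13 (G# dominant thirteenth): G#, B#, D#, F#, A#, E#.
7th = F#; 13th = E#.
From F# to E# is 11 semitones, exactly the major seventh.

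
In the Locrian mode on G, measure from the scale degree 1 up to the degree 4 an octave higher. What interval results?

The scale runs G Ab Bb C Db Eb F.
Scale degree 1 = G; 4th degree (up an octave) = C.
Counting 11 letters and 17 half steps from G gives a perfect eleventh.

perfect 11th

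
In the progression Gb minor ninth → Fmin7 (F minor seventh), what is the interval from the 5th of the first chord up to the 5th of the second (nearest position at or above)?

major seventh

The 5th of Gb minor ninth is Db; the 5th of Fmin7 (F minor seventh) is C.
From Db to C is 11 semitones, exactly the major seventh.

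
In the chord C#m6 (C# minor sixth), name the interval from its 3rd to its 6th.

augmented 4th

C#min6 is spelled C#-E-G#-A#.
The 3rd is E and the 6th is A#.
E up to A# is 6 semitones, a half step wider than a perfect fourth, so the interval is augmented.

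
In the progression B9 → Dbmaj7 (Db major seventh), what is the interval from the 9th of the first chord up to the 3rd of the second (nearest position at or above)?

diminished fourth

B9 has C# as its 9th, and Dbmaj7 (Db major seventh) has F as its 3rd.
C# up to F is 4 semitones, a half step narrower than a perfect fourth, so the interval is diminished.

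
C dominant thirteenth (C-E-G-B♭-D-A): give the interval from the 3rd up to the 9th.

minor seventh

3rd = E; 9th = D.
From E to D: 10 semitones over a seventh = minor.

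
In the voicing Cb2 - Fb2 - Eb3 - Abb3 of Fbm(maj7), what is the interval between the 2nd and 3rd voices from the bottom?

major seventh

Those voices are Fb2 and Eb3.
Counting 7 letters and 11 half steps from Fb gives a major seventh.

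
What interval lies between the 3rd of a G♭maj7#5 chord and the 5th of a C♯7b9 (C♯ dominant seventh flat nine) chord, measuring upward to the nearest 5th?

augmented 6th

The 3rd of G♭maj7#5 is B♭; the 5th of C♯7b9 (C♯ dominant seventh flat nine) is G♯.
From B♭ to G♯: 10 semitones over a sixth = augmented.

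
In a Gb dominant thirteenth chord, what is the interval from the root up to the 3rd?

major third

Gb13 (Gb dominant thirteenth) is spelled Gb–Bb–Db–Fb–Ab–Eb.
So we need the interval from Gb up to Bb.
Gb up to Bb spans 3 letter names and 4 semitones — a major third.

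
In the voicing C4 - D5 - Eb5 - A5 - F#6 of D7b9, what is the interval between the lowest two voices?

Those voices are C4 and D5.
From C to D is 14 semitones, exactly the major ninth.

major 9th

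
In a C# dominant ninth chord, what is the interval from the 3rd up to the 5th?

minor third

Spelling the chord: C#-E#-G#-B-D#.
So we need the interval from E# up to G#.
3 letter names make it a third; at 3 semitones (a half step narrower than major) the quality is minor.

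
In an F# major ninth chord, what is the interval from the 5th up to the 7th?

major third

The chord tones of F#maj9 (F# major ninth) are F#-A#-C#-E#-G#.
That puts C# below E#.
Counting 3 letters and 4 half steps from C# gives a major third.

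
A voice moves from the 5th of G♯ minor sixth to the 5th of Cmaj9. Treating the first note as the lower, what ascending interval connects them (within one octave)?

The 5th of G♯ minor sixth is D♯; the 5th of Cmaj9 is G.
From D♯ to G: 4 semitones over a fourth = diminished.

diminished fourth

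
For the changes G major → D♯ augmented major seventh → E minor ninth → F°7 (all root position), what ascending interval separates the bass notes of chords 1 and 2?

The roots are G and D♯.
G up to D♯ is 8 semitones, a half step wider than a perfect fifth, so the interval is augmented.

augmented fifth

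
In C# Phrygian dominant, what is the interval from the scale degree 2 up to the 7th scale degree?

Spelling C# Phrygian dominant: C# D E# F# G# A B.
So we need the interval from D up to B.
From D to B is 9 semitones, exactly the major sixth.

M6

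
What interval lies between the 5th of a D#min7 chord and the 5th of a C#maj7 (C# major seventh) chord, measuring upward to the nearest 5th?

minor 7th

D#min7 has A# as its 5th, and C#maj7 (C# major seventh) has G# as its 5th.
7 letter names make it a seventh; at 10 semitones (a half step narrower than major) the quality is minor.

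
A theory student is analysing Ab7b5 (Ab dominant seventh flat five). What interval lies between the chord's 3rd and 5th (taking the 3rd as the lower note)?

diminished third

Ab7b5 (Ab dominant seventh flat five): Ab–C–Ebb–Gb.
That puts C below Ebb.
C up to Ebb is 2 semitones, a whole step narrower than a major third, so the interval is diminished.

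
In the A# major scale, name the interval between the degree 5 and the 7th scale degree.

major third

The scale runs A# B# C## D# E# F## G##.
That puts E# below G##.
E# up to G## spans 3 letter names and 4 semitones — a major third.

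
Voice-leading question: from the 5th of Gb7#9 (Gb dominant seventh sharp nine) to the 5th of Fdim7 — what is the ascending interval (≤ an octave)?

The 5th of Gb7#9 (Gb dominant seventh sharp nine) is Db; the 5th of Fdim7 is Cb.
From Db to Cb: 10 semitones over a seventh = minor.

m7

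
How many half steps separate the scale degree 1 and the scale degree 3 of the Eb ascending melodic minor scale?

3

The scale is Eb F Gb Ab Bb C D.
Eb up to Gb is a minor third — 3 semitones.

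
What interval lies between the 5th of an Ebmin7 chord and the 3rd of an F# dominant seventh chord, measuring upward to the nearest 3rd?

augmented 7th

The 5th of Ebmin7 is Bb; the 3rd of F# dominant seventh is A#.
7 letter names make it a seventh; at 12 semitones (a half step wider than major) the quality is augmented.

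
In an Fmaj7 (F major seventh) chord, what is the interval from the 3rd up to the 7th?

FΔ7 (F major seventh) is spelled F–A–C–E.
That puts A below E.
A up to E spans 5 letter names and 7 semitones — a perfect fifth.

perfect fifth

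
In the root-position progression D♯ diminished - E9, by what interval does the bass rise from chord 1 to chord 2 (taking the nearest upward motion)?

minor 2nd

The roots are D♯ and E.
2 letter names make it a second; at 1 semitone (a half step narrower than major) the quality is minor.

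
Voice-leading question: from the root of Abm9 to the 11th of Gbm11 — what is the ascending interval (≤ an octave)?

minor 3rd

Abm9 has Ab as its root, and Gbm11 has Cb as its 11th.
3 letter names make it a third; at 3 semitones (a half step narrower than major) the quality is minor.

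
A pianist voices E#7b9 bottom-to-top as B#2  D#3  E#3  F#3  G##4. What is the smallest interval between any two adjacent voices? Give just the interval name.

Adjacent intervals: B#2→D#3 = minor third; D#3→E#3 = major second; E#3→F#3 = minor second; F#3→G##4 = augmented ninth.
The smallest is E#3 to F#3, a minor second (1 semitone).

minor 2nd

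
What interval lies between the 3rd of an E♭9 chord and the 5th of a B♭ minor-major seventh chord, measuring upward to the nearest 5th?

minor seventh

The 3rd of E♭9 is G; the 5th of B♭ minor-major seventh is F.
From G to F: 10 semitones over a seventh = minor.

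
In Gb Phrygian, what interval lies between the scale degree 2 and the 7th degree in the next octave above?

Spelling Gb Phrygian: Gb Abb Bbb Cb Db Ebb Fb.
The scale degree 2 is Abb and the degree 7 (up an octave) is Fb.
Counting 13 letters and 21 half steps from Abb gives a major thirteenth.

M13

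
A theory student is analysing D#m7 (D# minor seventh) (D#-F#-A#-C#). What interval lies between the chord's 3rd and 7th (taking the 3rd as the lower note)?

3rd = F#; 7th = C#.
F# up to C# spans 5 letter names and 7 semitones — a perfect fifth.

perfect 5th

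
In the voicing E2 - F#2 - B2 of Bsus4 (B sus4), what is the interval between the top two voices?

perfect 4th

Those voices are F#2 and B2.
F# up to B spans 4 letter names and 5 semitones — a perfect fourth.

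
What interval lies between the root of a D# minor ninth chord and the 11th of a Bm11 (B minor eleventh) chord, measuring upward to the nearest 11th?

minor second

The root of D# minor ninth is D#; the 11th of Bm11 (B minor eleventh) is E.
From D# to E: 1 semitone over a second = minor.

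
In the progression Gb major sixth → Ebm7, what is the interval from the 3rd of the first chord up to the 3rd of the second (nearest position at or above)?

The 3rd of Gb major sixth is Bb; the 3rd of Ebm7 is Gb.
6 letter names make it a sixth; at 8 semitones (a half step narrower than major) the quality is minor.

m6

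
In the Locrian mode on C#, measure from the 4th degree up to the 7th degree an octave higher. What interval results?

P11

The scale runs C# D E F# G A B.
That puts F# below B.
Counting 11 letters and 17 half steps from F# gives a perfect eleventh.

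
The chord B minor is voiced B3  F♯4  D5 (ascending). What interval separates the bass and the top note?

m10

The outer voices are B3 and D5.
10 letter names make it a tenth; at 15 semitones (a half step narrower than major) the quality is minor.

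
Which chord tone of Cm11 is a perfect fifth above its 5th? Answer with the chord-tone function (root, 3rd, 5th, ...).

The chord tones of Cm11 (C minor eleventh) are C–E♭–G–B♭–D–F.
The 5th is G. A perfect fifth above G is D.
D is the chord's 9th.

9th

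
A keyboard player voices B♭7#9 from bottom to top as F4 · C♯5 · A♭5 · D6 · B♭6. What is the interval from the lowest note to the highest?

The outer voices are F4 and B♭6.
F up to B♭ spans 18 letter names and 29 semitones — a perfect 18th.

perfect 18th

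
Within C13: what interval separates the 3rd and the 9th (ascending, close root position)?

m7

The chord tones of C13 are C-E-G-Bb-D-A.
That puts E below D.
E up to D is 10 semitones, a half step narrower than a major seventh, so the interval is minor.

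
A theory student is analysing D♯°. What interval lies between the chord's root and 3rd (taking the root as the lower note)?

Spelling the chord: D♯–F♯–A.
That puts D♯ below F♯.
3 letter names make it a third; at 3 semitones (a half step narrower than major) the quality is minor.

m3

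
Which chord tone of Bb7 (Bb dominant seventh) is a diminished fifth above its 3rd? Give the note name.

Bb7: Bb, D, F, Ab.
The 3rd is D. A diminished fifth above D is Ab.
Ab is the chord's 7th.

Ab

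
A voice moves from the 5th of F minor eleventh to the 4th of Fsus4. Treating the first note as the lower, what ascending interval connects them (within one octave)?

The 5th of F minor eleventh is C; the 4th of Fsus4 is Bb.
C up to Bb is 10 semitones, a half step narrower than a major seventh, so the interval is minor.

minor seventh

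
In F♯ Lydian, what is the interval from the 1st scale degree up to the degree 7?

major seventh

The scale runs F♯ G♯ A♯ B♯ C♯ D♯ E♯.
The 1st scale degree is F♯ and the scale degree 7 is E♯.
From F♯ to E♯ is 11 semitones, exactly the major seventh.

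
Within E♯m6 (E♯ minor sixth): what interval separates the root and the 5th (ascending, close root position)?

perfect fifth

The chord tones of E♯min6 (E♯ minor sixth) are E♯, G♯, B♯, C𝄪.
That puts E♯ below B♯.
Counting 5 letters and 7 half steps from E♯ gives a perfect fifth.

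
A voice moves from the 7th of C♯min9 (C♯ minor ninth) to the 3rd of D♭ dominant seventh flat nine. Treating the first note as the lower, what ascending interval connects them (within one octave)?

C♯min9 (C♯ minor ninth) has B as its 7th, and D♭ dominant seventh flat nine has F as its 3rd.
From B to F: 6 semitones over a fifth = diminished.

d5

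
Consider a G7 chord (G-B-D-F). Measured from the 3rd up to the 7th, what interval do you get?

The 3rd is B and the 7th is F.
From B to F: 6 semitones over a fifth = diminished.
That tritone between 3rd and 7th is what gives the dominant seventh its pull toward resolution.

d5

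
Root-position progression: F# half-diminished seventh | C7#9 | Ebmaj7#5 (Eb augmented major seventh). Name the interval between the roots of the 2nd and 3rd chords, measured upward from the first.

The roots are C and Eb.
From C to Eb: 3 semitones over a third = minor.

m3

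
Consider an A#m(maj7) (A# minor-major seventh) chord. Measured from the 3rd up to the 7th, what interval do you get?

augmented fifth

A#m(maj7) is spelled A#, C#, E#, G##.
So we need the interval from C# up to G##.
C# up to G## is 8 semitones, a half step wider than a perfect fifth, so the interval is augmented.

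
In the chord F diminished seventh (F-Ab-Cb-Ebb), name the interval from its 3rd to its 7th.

That puts Ab below Ebb.
From Ab to Ebb: 6 semitones over a fifth = diminished.

diminished fifth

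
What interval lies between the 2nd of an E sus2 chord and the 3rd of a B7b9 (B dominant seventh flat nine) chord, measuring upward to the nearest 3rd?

E sus2 has F# as its 2nd, and B7b9 (B dominant seventh flat nine) has D# as its 3rd.
F# up to D# spans 6 letter names and 9 semitones — a major sixth.

major sixth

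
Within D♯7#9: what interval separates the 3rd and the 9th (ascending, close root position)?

D♯7#9: D♯–F𝄪–A♯–C♯–E𝄪.
That puts F𝄪 below E𝄪.
From F𝄪 to E𝄪 is 11 semitones, exactly the major seventh.

major seventh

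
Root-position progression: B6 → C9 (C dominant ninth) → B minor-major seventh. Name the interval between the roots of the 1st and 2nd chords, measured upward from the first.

The roots are B and C.
2 letter names make it a second; at 1 semitone (a half step narrower than major) the quality is minor.

minor 2nd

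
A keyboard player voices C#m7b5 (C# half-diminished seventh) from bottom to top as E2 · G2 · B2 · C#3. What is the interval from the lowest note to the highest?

major sixth

The outer voices are E2 and C#3.
From E to C# is 9 semitones, exactly the major sixth.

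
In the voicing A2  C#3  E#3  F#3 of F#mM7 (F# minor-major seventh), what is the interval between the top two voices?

Those voices are E#3 and F#3.
E# up to F# is 1 semitone, a half step narrower than a major second, so the interval is minor.

minor 2nd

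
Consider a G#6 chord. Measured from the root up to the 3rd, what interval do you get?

major third

The chord tones of G#6 (G# major sixth) are G# B# D# E#.
That puts G# below B#.
From G# to B# is 4 semitones, exactly the major third.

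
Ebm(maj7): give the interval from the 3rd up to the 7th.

augmented fifth

Spelling the chord: Eb-Gb-Bb-D.
That puts Gb below D.
5 letter names make it a fifth; at 8 semitones (a half step wider than perfect) the quality is augmented.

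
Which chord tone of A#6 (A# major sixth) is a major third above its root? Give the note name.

The chord tones of A#6 are A#-C##-E#-F##.
The root is A#. A major third above A# is C##.
C## is the chord's 3rd.

C##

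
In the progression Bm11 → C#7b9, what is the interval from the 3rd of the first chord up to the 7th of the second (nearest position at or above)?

Bm11 has D as its 3rd, and C#7b9 has B as its 7th.
Counting 6 letters and 9 half steps from D gives a major sixth.

major sixth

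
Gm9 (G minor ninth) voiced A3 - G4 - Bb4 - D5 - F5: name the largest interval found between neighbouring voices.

Adjacent intervals: A3→G4 = minor seventh; G4→Bb4 = minor third; Bb4→D5 = major third; D5→F5 = minor third.
The largest is A3 to G4, a minor seventh (10 semitones).

minor seventh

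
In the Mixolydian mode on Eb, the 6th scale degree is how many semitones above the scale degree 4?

4

The scale is Eb F G Ab Bb C Db.
Ab up to C is a major third — 4 semitones.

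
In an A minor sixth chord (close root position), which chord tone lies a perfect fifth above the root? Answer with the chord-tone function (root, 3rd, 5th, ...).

Amin6 (A minor sixth): A, C, E, F#.
The root is A. A perfect fifth above A is E.
E is the chord's 5th.

5th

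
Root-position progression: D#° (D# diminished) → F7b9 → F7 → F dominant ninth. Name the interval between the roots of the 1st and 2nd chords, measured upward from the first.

The roots are D# and F.
From D# to F: 2 semitones over a third = diminished.

diminished 3rd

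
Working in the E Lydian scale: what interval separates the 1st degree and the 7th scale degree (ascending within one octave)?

major seventh

E lydian: E F♯ G♯ A♯ B C♯ D♯.
1st degree = E; scale degree 7 = D♯.
From E to D♯ is 11 semitones, exactly the major seventh.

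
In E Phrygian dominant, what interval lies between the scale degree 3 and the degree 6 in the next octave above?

Spelling E Phrygian dominant: E F G# A B C D.
Scale degree 3 = G#; 6th degree (up an octave) = C.
From G# to C: 16 semitones over an eleventh = diminished.

diminished 11th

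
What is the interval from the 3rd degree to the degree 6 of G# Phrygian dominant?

diminished fourth

Spelling G# Phrygian dominant: G# A B# C# D# E F#.
So we need the interval from B# up to E.
4 letter names make it a fourth; at 4 semitones (a half step narrower than perfect) the quality is diminished.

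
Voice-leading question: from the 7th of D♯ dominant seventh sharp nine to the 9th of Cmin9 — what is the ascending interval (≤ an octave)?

m2

D♯ dominant seventh sharp nine has C♯ as its 7th, and Cmin9 has D as its 9th.
2 letter names make it a second; at 1 semitone (a half step narrower than major) the quality is minor.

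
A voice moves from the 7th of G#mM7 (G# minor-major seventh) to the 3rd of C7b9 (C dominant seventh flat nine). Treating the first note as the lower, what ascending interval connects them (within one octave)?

G#mM7 (G# minor-major seventh) has F## as its 7th, and C7b9 (C dominant seventh flat nine) has E as its 3rd.
F## up to E is 9 semitones, a whole step narrower than a major seventh, so the interval is diminished.

diminished 7th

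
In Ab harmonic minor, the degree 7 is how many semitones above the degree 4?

The scale is Ab Bb Cb Db Eb Fb G.
Db up to G is an augmented fourth — 6 semitones.

6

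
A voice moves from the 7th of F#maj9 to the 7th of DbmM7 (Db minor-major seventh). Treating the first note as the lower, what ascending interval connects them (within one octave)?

diminished sixth

F#maj9 has E# as its 7th, and DbmM7 (Db minor-major seventh) has C as its 7th.
6 letter names make it a sixth; at 7 semitones (a whole step narrower than major) the quality is diminished.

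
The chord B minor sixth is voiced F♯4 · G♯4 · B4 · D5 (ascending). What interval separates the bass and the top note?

minor sixth

The outer voices are F♯4 and D5.
From F♯ to D: 8 semitones over a sixth = minor.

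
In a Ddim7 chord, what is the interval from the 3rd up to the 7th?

diminished 5th

The chord tones of D diminished seventh are D F Ab Cb.
That puts F below Cb.
5 letter names make it a fifth; at 6 semitones (a half step narrower than perfect) the quality is diminished.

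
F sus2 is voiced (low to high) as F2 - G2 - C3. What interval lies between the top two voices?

perfect fourth

Those voices are G2 and C3.
G up to C spans 4 letter names and 5 semitones — a perfect fourth.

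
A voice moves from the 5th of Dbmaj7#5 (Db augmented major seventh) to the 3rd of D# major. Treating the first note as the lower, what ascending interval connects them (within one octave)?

Dbmaj7#5 (Db augmented major seventh) has A as its 5th, and D# major has F## as its 3rd.
A up to F## is 10 semitones, a half step wider than a major sixth, so the interval is augmented.

augmented sixth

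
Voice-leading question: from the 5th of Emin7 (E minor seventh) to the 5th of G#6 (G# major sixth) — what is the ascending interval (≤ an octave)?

major third

The 5th of Emin7 (E minor seventh) is B; the 5th of G#6 (G# major sixth) is D#.
From B to D# is 4 semitones, exactly the major third.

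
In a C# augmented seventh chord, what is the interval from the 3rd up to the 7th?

diminished fifth

C#aug7: C#–E#–G##–B.
So we need the interval from E# up to B.
From E# to B: 6 semitones over a fifth = diminished.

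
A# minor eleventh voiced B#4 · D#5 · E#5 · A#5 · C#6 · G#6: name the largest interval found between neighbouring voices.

P5

Adjacent intervals: B#4→D#5 = minor third; D#5→E#5 = major second; E#5→A#5 = perfect fourth; A#5→C#6 = minor third; C#6→G#6 = perfect fifth.
The largest is C#6 to G#6, a perfect fifth (7 semitones).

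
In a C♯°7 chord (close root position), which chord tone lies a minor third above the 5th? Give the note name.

C♯ diminished seventh is spelled C♯ E G B♭.
The 5th is G. A minor third above G is B♭.
B♭ is the chord's 7th.

Bb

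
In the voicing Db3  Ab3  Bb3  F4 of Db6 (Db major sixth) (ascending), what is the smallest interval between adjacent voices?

Adjacent intervals: Db3→Ab3 = perfect fifth; Ab3→Bb3 = major second; Bb3→F4 = perfect fifth.
The smallest is Ab3 to Bb3, a major second (2 semitones).

major 2nd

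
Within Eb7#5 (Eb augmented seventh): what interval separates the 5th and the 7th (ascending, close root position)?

diminished third

Eb+7 (Eb augmented seventh) is spelled Eb, G, B, Db.
The 5th is B and the 7th is Db.
3 letter names make it a third; at 2 semitones (a whole step narrower than major) the quality is diminished.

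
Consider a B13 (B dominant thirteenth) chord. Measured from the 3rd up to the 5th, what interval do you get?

B dominant thirteenth: B D♯ F♯ A C♯ G♯.
The 3rd is D♯ and the 5th is F♯.
D♯ up to F♯ is 3 semitones, a half step narrower than a major third, so the interval is minor.

m3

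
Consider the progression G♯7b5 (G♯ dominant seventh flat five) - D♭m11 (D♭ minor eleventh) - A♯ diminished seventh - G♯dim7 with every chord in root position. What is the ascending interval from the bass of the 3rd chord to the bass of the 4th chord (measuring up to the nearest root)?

The roots are A♯ and G♯.
7 letter names make it a seventh; at 10 semitones (a half step narrower than major) the quality is minor.

minor seventh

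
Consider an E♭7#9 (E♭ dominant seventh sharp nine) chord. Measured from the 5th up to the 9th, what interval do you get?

augmented fifth

E♭7#9 is spelled E♭–G–B♭–D♭–F♯.
That puts B♭ below F♯.
From B♭ to F♯: 8 semitones over a fifth = augmented.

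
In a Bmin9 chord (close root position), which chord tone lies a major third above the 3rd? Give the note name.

F#

B minor ninth is spelled B–D–F#–A–C#.
The 3rd is D. A major third above D is F#.
F# is the chord's 5th.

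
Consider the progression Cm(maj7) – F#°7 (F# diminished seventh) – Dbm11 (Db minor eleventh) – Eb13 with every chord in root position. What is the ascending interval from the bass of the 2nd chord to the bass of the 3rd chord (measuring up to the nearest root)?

diminished 6th

The roots are F# and Db.
F# up to Db is 7 semitones, a whole step narrower than a major sixth, so the interval is diminished.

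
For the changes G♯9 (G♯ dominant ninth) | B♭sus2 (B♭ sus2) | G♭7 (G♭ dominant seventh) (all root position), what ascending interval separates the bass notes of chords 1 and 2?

The roots are G♯ and B♭.
G♯ up to B♭ is 2 semitones, a whole step narrower than a major third, so the interval is diminished.

diminished third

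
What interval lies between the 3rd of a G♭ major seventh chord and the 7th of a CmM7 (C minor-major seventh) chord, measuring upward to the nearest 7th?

augmented unison

G♭ major seventh has B♭ as its 3rd, and CmM7 (C minor-major seventh) has B as its 7th.
B♭ up to B is 1 semitone, a half step wider than a perfect unison, so the interval is augmented.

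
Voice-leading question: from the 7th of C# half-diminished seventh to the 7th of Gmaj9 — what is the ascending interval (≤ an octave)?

perfect fifth

C# half-diminished seventh has B as its 7th, and Gmaj9 has F# as its 7th.
B up to F# spans 5 letter names and 7 semitones — a perfect fifth.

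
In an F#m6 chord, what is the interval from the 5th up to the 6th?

major second

F#m6 is spelled F#, A, C#, D#.
That puts C# below D#.
From C# to D# is 2 semitones, exactly the major second.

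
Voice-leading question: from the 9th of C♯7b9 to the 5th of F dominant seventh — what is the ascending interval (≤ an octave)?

minor seventh

C♯7b9 has D as its 9th, and F dominant seventh has C as its 5th.
D up to C is 10 semitones, a half step narrower than a major seventh, so the interval is minor.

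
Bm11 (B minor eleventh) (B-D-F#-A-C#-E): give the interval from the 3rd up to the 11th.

major ninth

3rd = D; 11th = E.
From D to E is 14 semitones, exactly the major ninth.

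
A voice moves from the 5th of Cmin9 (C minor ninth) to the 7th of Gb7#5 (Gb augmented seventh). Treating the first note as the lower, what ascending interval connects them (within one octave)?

The 5th of Cmin9 (C minor ninth) is G; the 7th of Gb7#5 (Gb augmented seventh) is Fb.
G up to Fb is 9 semitones, a whole step narrower than a major seventh, so the interval is diminished.

diminished seventh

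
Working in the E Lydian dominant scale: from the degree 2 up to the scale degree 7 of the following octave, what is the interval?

Spelling the E Lydian dominant scale: E F# G# A# B C# D.
That puts F# below D.
From F# to D: 20 semitones over a thirteenth = minor.

minor thirteenth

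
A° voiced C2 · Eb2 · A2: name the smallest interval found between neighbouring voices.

minor third

Adjacent intervals: C2→Eb2 = minor third; Eb2→A2 = augmented fourth.
The smallest is C2 to Eb2, a minor third (3 semitones).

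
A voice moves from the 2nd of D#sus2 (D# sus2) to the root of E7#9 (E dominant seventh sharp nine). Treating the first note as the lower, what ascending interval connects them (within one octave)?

diminished octave

D#sus2 (D# sus2) has E# as its 2nd, and E7#9 (E dominant seventh sharp nine) has E as its root.
E# up to E is 11 semitones, a half step narrower than a perfect octave, so the interval is diminished.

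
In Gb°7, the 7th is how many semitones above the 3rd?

The chord tones of Gbdim7 are Gb–Bbb–Dbb–Fbb.
Bbb to Fbb is a diminished fifth: 6 semitones.

6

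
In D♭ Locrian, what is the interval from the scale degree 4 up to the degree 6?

The scale runs D♭ E𝄫 F♭ G♭ A𝄫 B𝄫 C♭.
So we need the interval from G♭ up to B𝄫.
From G♭ to B𝄫: 3 semitones over a third = minor.

minor third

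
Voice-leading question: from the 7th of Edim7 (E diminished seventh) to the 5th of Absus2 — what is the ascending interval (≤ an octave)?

Edim7 (E diminished seventh) has Db as its 7th, and Absus2 has Eb as its 5th.
Counting 2 letters and 2 half steps from Db gives a major second.

major second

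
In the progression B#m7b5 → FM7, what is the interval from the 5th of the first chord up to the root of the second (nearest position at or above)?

diminished 8th

B#m7b5 has F# as its 5th, and FM7 has F as its root.
F# up to F is 11 semitones, a half step narrower than a perfect octave, so the interval is diminished.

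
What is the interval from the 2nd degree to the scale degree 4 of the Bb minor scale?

minor third

Spelling the Bb minor scale: Bb C Db Eb F Gb Ab.
2nd degree = C; 4th degree = Eb.
C up to Eb is 3 semitones, a half step narrower than a major third, so the interval is minor.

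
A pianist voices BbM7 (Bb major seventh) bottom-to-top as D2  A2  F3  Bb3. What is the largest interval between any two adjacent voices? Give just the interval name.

m6

Adjacent intervals: D2→A2 = perfect fifth; A2→F3 = minor sixth; F3→Bb3 = perfect fourth.
The largest is A2 to F3, a minor sixth (8 semitones).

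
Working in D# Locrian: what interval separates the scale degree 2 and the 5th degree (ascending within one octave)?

Spelling D# Locrian: D# E F# G# A B C#.
The scale degree 2 is E and the scale degree 5 is A.
E up to A spans 4 letter names and 5 semitones — a perfect fourth.

perfect 4th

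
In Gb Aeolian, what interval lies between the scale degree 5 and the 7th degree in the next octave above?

Spelling Gb Aeolian: Gb Ab Bbb Cb Db Ebb Fb.
Scale degree 5 = Db; degree 7 (up an octave) = Fb.
Db up to Fb is 15 semitones, a half step narrower than a major tenth, so the interval is minor.

m10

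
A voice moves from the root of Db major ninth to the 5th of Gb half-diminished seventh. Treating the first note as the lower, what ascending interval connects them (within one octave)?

The root of Db major ninth is Db; the 5th of Gb half-diminished seventh is Dbb.
8 letter names make it an octave; at 11 semitones (a half step narrower than perfect) the quality is diminished.

d8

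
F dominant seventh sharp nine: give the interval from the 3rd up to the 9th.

major seventh

The chord tones of F dominant seventh sharp nine are F A C E♭ G♯.
The 3rd is A and the 9th is G♯.
From A to G♯ is 11 semitones, exactly the major seventh.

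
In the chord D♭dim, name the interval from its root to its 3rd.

D♭ diminished: D♭-F♭-A𝄫.
That puts D♭ below F♭.
3 letter names make it a third; at 3 semitones (a half step narrower than major) the quality is minor.

m3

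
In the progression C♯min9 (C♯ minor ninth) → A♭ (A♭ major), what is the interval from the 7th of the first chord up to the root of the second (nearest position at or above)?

diminished seventh

C♯min9 (C♯ minor ninth) has B as its 7th, and A♭ (A♭ major) has A♭ as its root.
7 letter names make it a seventh; at 9 semitones (a whole step narrower than major) the quality is diminished.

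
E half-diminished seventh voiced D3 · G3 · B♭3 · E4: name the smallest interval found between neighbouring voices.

Adjacent intervals: D3→G3 = perfect fourth; G3→B♭3 = minor third; B♭3→E4 = augmented fourth.
The smallest is G3 to B♭3, a minor third (3 semitones).

m3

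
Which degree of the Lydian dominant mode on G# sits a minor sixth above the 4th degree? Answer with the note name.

The scale is G# A# B# C## D# E# F#.
The 4th degree is C##; a minor sixth above that is A# — scale degree 2.

A#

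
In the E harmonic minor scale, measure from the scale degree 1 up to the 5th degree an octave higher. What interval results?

The scale runs E F# G A B C D#.
Scale degree 1 = E; degree 5 (up an octave) = B.
E up to B spans 12 letter names and 19 semitones — a perfect twelfth.

perfect twelfth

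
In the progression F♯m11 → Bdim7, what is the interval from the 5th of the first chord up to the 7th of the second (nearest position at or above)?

diminished sixth

F♯m11 has C♯ as its 5th, and Bdim7 has A♭ as its 7th.
From C♯ to A♭: 7 semitones over a sixth = diminished.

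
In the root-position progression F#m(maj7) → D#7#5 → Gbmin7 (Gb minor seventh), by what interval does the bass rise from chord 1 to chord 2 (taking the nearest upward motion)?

The roots are F# and D#.
Counting 6 letters and 9 half steps from F# gives a major sixth.

major sixth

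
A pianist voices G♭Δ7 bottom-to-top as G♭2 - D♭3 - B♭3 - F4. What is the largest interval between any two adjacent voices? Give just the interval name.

Adjacent intervals: G♭2→D♭3 = perfect fifth; D♭3→B♭3 = major sixth; B♭3→F4 = perfect fifth.
The largest is D♭3 to B♭3, a major sixth (9 semitones).

major 6th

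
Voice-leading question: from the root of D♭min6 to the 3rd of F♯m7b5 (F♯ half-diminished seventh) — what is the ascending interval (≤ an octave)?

augmented fifth

D♭min6 has D♭ as its root, and F♯m7b5 (F♯ half-diminished seventh) has A as its 3rd.
5 letter names make it a fifth; at 8 semitones (a half step wider than perfect) the quality is augmented.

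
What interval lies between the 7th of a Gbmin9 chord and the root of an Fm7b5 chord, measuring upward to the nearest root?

Gbmin9 has Fb as its 7th, and Fm7b5 has F as its root.
1 letter names make it a unison; at 1 semitone (a half step wider than perfect) the quality is augmented.

augmented unison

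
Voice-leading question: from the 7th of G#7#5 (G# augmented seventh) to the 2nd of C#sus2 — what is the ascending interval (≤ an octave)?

The 7th of G#7#5 (G# augmented seventh) is F#; the 2nd of C#sus2 is D#.
From F# to D# is 9 semitones, exactly the major sixth.

major 6th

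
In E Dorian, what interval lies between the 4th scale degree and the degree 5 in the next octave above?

major 9th

E dorian: E F# G A B C# D.
4th scale degree = A; degree 5 (up an octave) = B.
A up to B spans 9 letter names and 14 semitones — a major ninth.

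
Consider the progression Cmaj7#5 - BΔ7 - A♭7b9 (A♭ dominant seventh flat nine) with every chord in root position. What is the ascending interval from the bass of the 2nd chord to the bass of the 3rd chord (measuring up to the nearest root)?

The roots are B and A♭.
B up to A♭ is 9 semitones, a whole step narrower than a major seventh, so the interval is diminished.

d7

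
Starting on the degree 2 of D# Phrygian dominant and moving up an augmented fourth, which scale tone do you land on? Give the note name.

A#

The scale is D# E F## G# A# B C#.
The degree 2 is E; an augmented fourth above that is A# — scale degree 5.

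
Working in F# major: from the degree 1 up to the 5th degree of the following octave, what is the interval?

perfect twelfth

The scale runs F# G# A# B C# D# E#.
The degree 1 is F# and the degree 5 (up an octave) is C#.
Counting 12 letters and 19 half steps from F# gives a perfect twelfth.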